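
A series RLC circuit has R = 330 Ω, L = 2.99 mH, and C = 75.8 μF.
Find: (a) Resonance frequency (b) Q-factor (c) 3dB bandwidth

Step 1 — Resonance: ω₀ = 1/√(LC) = 1/√(0.00299·7.58e-05) = 2101 rad/s.
Step 2 — f₀ = ω₀/(2π) = 334.3 Hz.
Step 3 — Series Q: Q = ω₀L/R = 2101·0.00299/330 = 0.01903.
Step 4 — Bandwidth: Δω = ω₀/Q = 1.104e+05 rad/s; BW = Δω/(2π) = 1.757e+04 Hz.

(a) f₀ = 334.3 Hz  (b) Q = 0.01903  (c) BW = 1.757e+04 Hz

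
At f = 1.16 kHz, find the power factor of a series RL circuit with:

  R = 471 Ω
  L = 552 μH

Step 1 — Angular frequency: ω = 2π·f = 2π·1160 = 7288 rad/s.
Step 2 — Component impedances:
  R: Z = R = 471 Ω
  L: Z = jωL = j·7288·0.000552 = 0 + j4.023 Ω
Step 3 — Series combination: Z_total = R + L = 471 + j4.023 Ω = 471∠0.5° Ω.
Step 4 — Power factor: PF = cos(φ) = Re(Z)/|Z| = 471/471 = 1.
Step 5 — Type: Im(Z) = 4.023 ⇒ lagging (phase φ = 0.5°).

PF = 1 (lagging, φ = 0.5°)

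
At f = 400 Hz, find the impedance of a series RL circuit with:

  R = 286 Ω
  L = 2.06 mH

Step 1 — Angular frequency: ω = 2π·f = 2π·400 = 2513 rad/s.
Step 2 — Component impedances:
  R: Z = R = 286 Ω
  L: Z = jωL = j·2513·0.00206 = 0 + j5.177 Ω
Step 3 — Series combination: Z_total = R + L = 286 + j5.177 Ω = 286∠1.0° Ω.

Z = 286 + j5.177 Ω = 286∠1.0° Ω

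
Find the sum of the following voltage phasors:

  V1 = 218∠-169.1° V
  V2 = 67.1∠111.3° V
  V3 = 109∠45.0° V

Step 1 — Convert each phasor to rectangular form:
  V1 = 218·(cos(-169.1°) + j·sin(-169.1°)) = -214.1 - j41.22 V
  V2 = 67.1·(cos(111.3°) + j·sin(111.3°)) = -24.37 + j62.52 V
  V3 = 109·(cos(45.0°) + j·sin(45.0°)) = 77.07 + j77.07 V
Step 2 — Sum components: V_total = -161.4 + j98.37 V.
Step 3 — Convert to polar: |V_total| = 189 V, ∠V_total = 148.6°.

V_total = 189∠148.6° V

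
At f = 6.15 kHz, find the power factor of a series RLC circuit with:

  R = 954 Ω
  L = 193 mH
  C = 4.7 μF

Step 1 — Angular frequency: ω = 2π·f = 2π·6150 = 3.864e+04 rad/s.
Step 2 — Component impedances:
  R: Z = R = 954 Ω
  L: Z = jωL = j·3.864e+04·0.193 = 0 + j7458 Ω
  C: Z = 1/(jωC) = -j/(ω·C) = 0 - j5.506 Ω
Step 3 — Series combination: Z_total = R + L + C = 954 + j7452 Ω = 7513∠82.7° Ω.
Step 4 — Power factor: PF = cos(φ) = Re(Z)/|Z| = 954/7513 = 0.127.
Step 5 — Type: Im(Z) = 7452 ⇒ lagging (phase φ = 82.7°).

PF = 0.127 (lagging, φ = 82.7°)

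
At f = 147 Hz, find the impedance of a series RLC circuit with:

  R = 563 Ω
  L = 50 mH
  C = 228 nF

Step 1 — Angular frequency: ω = 2π·f = 2π·147 = 923.6 rad/s.
Step 2 — Component impedances:
  R: Z = R = 563 Ω
  L: Z = jωL = j·923.6·0.05 = 0 + j46.18 Ω
  C: Z = 1/(jωC) = -j/(ω·C) = 0 - j4749 Ω
Step 3 — Series combination: Z_total = R + L + C = 563 - j4702 Ω = 4736∠-83.2° Ω.

Z = 563 - j4702 Ω = 4736∠-83.2° Ω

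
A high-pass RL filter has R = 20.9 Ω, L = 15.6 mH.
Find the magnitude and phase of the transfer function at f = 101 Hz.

Step 1 — Angular frequency: ω = 2π·101 = 634.6 rad/s.
Step 2 — Transfer function: H(jω) = jωL/(R + jωL).
Step 3 — Numerator jωL = j·9.9; denominator R + jωL = 20.9 + j9.9.
Step 4 — H = 0.1833 + j0.3869.
Step 5 — Magnitude: |H| = 0.4281 (-7.4 dB); phase: φ = 64.7°.

|H| = 0.4281 (-7.4 dB), φ = 64.7°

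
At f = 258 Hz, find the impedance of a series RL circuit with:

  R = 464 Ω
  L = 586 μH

Step 1 — Angular frequency: ω = 2π·f = 2π·258 = 1621 rad/s.
Step 2 — Component impedances:
  R: Z = R = 464 Ω
  L: Z = jωL = j·1621·0.000586 = 0 + j0.9499 Ω
Step 3 — Series combination: Z_total = R + L = 464 + j0.9499 Ω = 464∠0.1° Ω.

Z = 464 + j0.9499 Ω = 464∠0.1° Ω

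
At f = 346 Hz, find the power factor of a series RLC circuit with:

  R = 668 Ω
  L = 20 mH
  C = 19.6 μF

Step 1 — Angular frequency: ω = 2π·f = 2π·346 = 2174 rad/s.
Step 2 — Component impedances:
  R: Z = R = 668 Ω
  L: Z = jωL = j·2174·0.02 = 0 + j43.48 Ω
  C: Z = 1/(jωC) = -j/(ω·C) = 0 - j23.47 Ω
Step 3 — Series combination: Z_total = R + L + C = 668 + j20.01 Ω = 668.3∠1.7° Ω.
Step 4 — Power factor: PF = cos(φ) = Re(Z)/|Z| = 668/668.3 = 0.9996.
Step 5 — Type: Im(Z) = 20.01 ⇒ lagging (phase φ = 1.7°).

PF = 0.9996 (lagging, φ = 1.7°)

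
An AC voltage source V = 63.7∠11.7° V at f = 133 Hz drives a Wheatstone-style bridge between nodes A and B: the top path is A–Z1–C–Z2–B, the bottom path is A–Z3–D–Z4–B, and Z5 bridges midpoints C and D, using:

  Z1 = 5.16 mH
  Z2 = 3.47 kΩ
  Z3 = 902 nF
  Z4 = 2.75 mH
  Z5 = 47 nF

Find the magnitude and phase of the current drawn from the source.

Step 1 — Angular frequency: ω = 2π·f = 2π·133 = 835.7 rad/s.
Step 2 — Component impedances:
  Z1: Z = jωL = j·835.7·0.00516 = 0 + j4.312 Ω
  Z2: Z = R = 3470 Ω
  Z3: Z = 1/(jωC) = -j/(ω·C) = 0 - j1327 Ω
  Z4: Z = jωL = j·835.7·0.00275 = 0 + j2.298 Ω
  Z5: Z = 1/(jωC) = -j/(ω·C) = 0 - j2.546e+04 Ω
Step 3 — Bridge requires nodal analysis (the Z5 bridge couples midpoints C and D, so the two paths cannot be reduced to a simple series/parallel combination). Setting node B to ground and injecting 1 A at node A, the 3-node admittance system at A, C, D solves to V_A = Z_AB = 403.9 - j1113 Ω = 1184∠-70.0° Ω.
Step 4 — Source phasor: V = 63.7∠11.7° V = 62.38 + j12.92 V.
Step 5 — Ohm's law: I = V / Z_total = (62.38 + j12.92) / (403.9 - j1113) = 0.007724 + j0.05326 A.
Step 6 — Convert to polar: |I| = 0.05382 A, ∠I = 81.7°.

I = 0.05382∠81.7° A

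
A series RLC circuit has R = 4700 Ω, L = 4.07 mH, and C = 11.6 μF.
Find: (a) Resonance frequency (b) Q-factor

Step 1 — Resonance condition Im(Z)=0 gives ω₀ = 1/√(LC).
Step 2 — ω₀ = 1/√(0.00407·1.16e-05) = 4602 rad/s.
Step 3 — f₀ = ω₀/(2π) = 732.5 Hz.
Step 4 — Series Q: Q = ω₀L/R = 4602·0.00407/4700 = 0.003985.

(a) f₀ = 732.5 Hz  (b) Q = 0.003985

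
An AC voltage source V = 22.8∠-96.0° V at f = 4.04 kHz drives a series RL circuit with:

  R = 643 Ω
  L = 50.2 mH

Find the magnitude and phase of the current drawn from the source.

Step 1 — Angular frequency: ω = 2π·f = 2π·4040 = 2.538e+04 rad/s.
Step 2 — Component impedances:
  R: Z = R = 643 Ω
  L: Z = jωL = j·2.538e+04·0.0502 = 0 + j1274 Ω
Step 3 — Series combination: Z_total = R + L = 643 + j1274 Ω = 1427∠63.2° Ω.
Step 4 — Source phasor: V = 22.8∠-96.0° V = -2.383 - j22.68 V.
Step 5 — Ohm's law: I = V / Z_total = (-2.383 - j22.68) / (643 + j1274) = -0.01494 - j0.005666 A.
Step 6 — Convert to polar: |I| = 0.01597 A, ∠I = -159.2°.

I = 0.01597∠-159.2° A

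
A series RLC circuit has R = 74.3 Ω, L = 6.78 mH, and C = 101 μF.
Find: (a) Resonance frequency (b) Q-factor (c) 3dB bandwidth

Step 1 — Resonance: ω₀ = 1/√(LC) = 1/√(0.00678·0.000101) = 1208 rad/s.
Step 2 — f₀ = ω₀/(2π) = 192.3 Hz.
Step 3 — Series Q: Q = ω₀L/R = 1208·0.00678/74.3 = 0.1103.
Step 4 — Bandwidth: Δω = ω₀/Q = 1.096e+04 rad/s; BW = Δω/(2π) = 1744 Hz.

(a) f₀ = 192.3 Hz  (b) Q = 0.1103  (c) BW = 1744 Hz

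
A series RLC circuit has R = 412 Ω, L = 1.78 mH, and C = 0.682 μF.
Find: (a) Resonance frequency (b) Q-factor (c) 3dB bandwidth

Step 1 — Resonance: ω₀ = 1/√(LC) = 1/√(0.00178·6.82e-07) = 2.87e+04 rad/s.
Step 2 — f₀ = ω₀/(2π) = 4568 Hz.
Step 3 — Series Q: Q = ω₀L/R = 2.87e+04·0.00178/412 = 0.124.
Step 4 — Bandwidth: Δω = ω₀/Q = 2.315e+05 rad/s; BW = Δω/(2π) = 3.684e+04 Hz.

(a) f₀ = 4568 Hz  (b) Q = 0.124  (c) BW = 3.684e+04 Hz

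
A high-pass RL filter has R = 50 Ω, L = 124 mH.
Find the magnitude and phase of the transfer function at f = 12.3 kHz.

Step 1 — Angular frequency: ω = 2π·1.23e+04 = 7.728e+04 rad/s.
Step 2 — Transfer function: H(jω) = jωL/(R + jωL).
Step 3 — Numerator jωL = j·9583; denominator R + jωL = 50 + j9583.
Step 4 — H = 1 + j0.005217.
Step 5 — Magnitude: |H| = 1 (-0.0 dB); phase: φ = 0.3°.

|H| = 1 (-0.0 dB), φ = 0.3°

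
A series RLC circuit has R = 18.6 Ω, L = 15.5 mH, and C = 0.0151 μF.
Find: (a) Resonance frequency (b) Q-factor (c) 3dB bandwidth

Step 1 — Resonance: ω₀ = 1/√(LC) = 1/√(0.0155·1.51e-08) = 6.537e+04 rad/s.
Step 2 — f₀ = ω₀/(2π) = 1.04e+04 Hz.
Step 3 — Series Q: Q = ω₀L/R = 6.537e+04·0.0155/18.6 = 54.47.
Step 4 — Bandwidth: Δω = ω₀/Q = 1200 rad/s; BW = Δω/(2π) = 191 Hz.

(a) f₀ = 1.04e+04 Hz  (b) Q = 54.47  (c) BW = 191 Hz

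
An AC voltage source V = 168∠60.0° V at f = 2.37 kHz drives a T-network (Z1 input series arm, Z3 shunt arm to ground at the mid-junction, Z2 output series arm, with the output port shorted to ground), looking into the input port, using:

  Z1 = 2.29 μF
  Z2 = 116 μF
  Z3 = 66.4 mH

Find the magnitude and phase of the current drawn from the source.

Step 1 — Angular frequency: ω = 2π·f = 2π·2370 = 1.489e+04 rad/s.
Step 2 — Component impedances:
  Z1: Z = 1/(jωC) = -j/(ω·C) = 0 - j29.32 Ω
  Z2: Z = 1/(jωC) = -j/(ω·C) = 0 - j0.5789 Ω
  Z3: Z = jωL = j·1.489e+04·0.0664 = 0 + j988.8 Ω
Step 3 — With the output port shorted to ground, the output series arm Z2 runs from the junction to ground; the shunt arm Z3 also runs from the junction to ground. They appear in parallel: Z3 || Z2 = 0 - j0.5793 Ω.
Step 4 — Series with input arm Z1: Z_in = Z1 + (Z3 || Z2) = 0 - j29.9 Ω = 29.9∠-90.0° Ω.
Step 5 — Source phasor: V = 168∠60.0° V = 84 + j145.5 V.
Step 6 — Ohm's law: I = V / Z_total = (84 + j145.5) / (0 - j29.9) = -4.865 + j2.809 A.
Step 7 — Convert to polar: |I| = 5.618 A, ∠I = 150.0°.

I = 5.618∠150.0° A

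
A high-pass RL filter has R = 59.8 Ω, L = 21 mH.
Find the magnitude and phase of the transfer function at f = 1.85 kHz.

Step 1 — Angular frequency: ω = 2π·1850 = 1.162e+04 rad/s.
Step 2 — Transfer function: H(jω) = jωL/(R + jωL).
Step 3 — Numerator jωL = j·244.1; denominator R + jωL = 59.8 + j244.1.
Step 4 — H = 0.9434 + j0.2311.
Step 5 — Magnitude: |H| = 0.9713 (-0.3 dB); phase: φ = 13.8°.

|H| = 0.9713 (-0.3 dB), φ = 13.8°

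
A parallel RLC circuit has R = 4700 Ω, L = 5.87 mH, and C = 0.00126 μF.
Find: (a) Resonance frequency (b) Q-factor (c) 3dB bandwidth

Step 1 — Resonance: ω₀ = 1/√(LC) = 1/√(0.00587·1.26e-09) = 3.677e+05 rad/s.
Step 2 — f₀ = ω₀/(2π) = 5.852e+04 Hz.
Step 3 — Parallel Q: Q = R/(ω₀L) = 4700/(3.677e+05·0.00587) = 2.178.
Step 4 — Bandwidth: Δω = ω₀/Q = 1.689e+05 rad/s; BW = Δω/(2π) = 2.688e+04 Hz.

(a) f₀ = 5.852e+04 Hz  (b) Q = 2.178  (c) BW = 2.688e+04 Hz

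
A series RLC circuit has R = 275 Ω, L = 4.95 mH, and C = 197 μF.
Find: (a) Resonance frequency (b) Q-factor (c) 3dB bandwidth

Step 1 — Resonance: ω₀ = 1/√(LC) = 1/√(0.00495·0.000197) = 1013 rad/s.
Step 2 — f₀ = ω₀/(2π) = 161.2 Hz.
Step 3 — Series Q: Q = ω₀L/R = 1013·0.00495/275 = 0.01823.
Step 4 — Bandwidth: Δω = ω₀/Q = 5.556e+04 rad/s; BW = Δω/(2π) = 8842 Hz.

(a) f₀ = 161.2 Hz  (b) Q = 0.01823  (c) BW = 8842 Hz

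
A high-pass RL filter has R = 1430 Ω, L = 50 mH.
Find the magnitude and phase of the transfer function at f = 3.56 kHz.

Step 1 — Angular frequency: ω = 2π·3560 = 2.237e+04 rad/s.
Step 2 — Transfer function: H(jω) = jωL/(R + jωL).
Step 3 — Numerator jωL = j·1118; denominator R + jωL = 1430 + j1118.
Step 4 — H = 0.3795 + j0.4853.
Step 5 — Magnitude: |H| = 0.6161 (-4.2 dB); phase: φ = 52.0°.

|H| = 0.6161 (-4.2 dB), φ = 52.0°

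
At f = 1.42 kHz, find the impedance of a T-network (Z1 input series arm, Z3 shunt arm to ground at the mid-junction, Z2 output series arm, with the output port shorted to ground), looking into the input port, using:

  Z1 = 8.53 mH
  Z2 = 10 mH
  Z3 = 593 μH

Step 1 — Angular frequency: ω = 2π·f = 2π·1420 = 8922 rad/s.
Step 2 — Component impedances:
  Z1: Z = jωL = j·8922·0.00853 = 0 + j76.11 Ω
  Z2: Z = jωL = j·8922·0.01 = 0 + j89.22 Ω
  Z3: Z = jωL = j·8922·0.000593 = 0 + j5.291 Ω
Step 3 — With the output port shorted to ground, the output series arm Z2 runs from the junction to ground; the shunt arm Z3 also runs from the junction to ground. They appear in parallel: Z3 || Z2 = 0 + j4.995 Ω.
Step 4 — Series with input arm Z1: Z_in = Z1 + (Z3 || Z2) = 0 + j81.1 Ω = 81.1∠90.0° Ω.

Z = 0 + j81.1 Ω = 81.1∠90.0° Ω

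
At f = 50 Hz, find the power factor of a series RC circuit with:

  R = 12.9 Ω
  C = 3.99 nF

Step 1 — Angular frequency: ω = 2π·f = 2π·50 = 314.2 rad/s.
Step 2 — Component impedances:
  R: Z = R = 12.9 Ω
  C: Z = 1/(jωC) = -j/(ω·C) = 0 - j7.978e+05 Ω
Step 3 — Series combination: Z_total = R + C = 12.9 - j7.978e+05 Ω = 7.978e+05∠-90.0° Ω.
Step 4 — Power factor: PF = cos(φ) = Re(Z)/|Z| = 12.9/7.978e+05 = 1.617e-05.
Step 5 — Type: Im(Z) = -7.978e+05 ⇒ leading (phase φ = -90.0°).

PF = 1.617e-05 (leading, φ = -90.0°)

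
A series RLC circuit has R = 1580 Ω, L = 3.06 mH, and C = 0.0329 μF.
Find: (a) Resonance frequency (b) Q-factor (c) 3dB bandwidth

Step 1 — Resonance: ω₀ = 1/√(LC) = 1/√(0.00306·3.29e-08) = 9.966e+04 rad/s.
Step 2 — f₀ = ω₀/(2π) = 1.586e+04 Hz.
Step 3 — Series Q: Q = ω₀L/R = 9.966e+04·0.00306/1580 = 0.193.
Step 4 — Bandwidth: Δω = ω₀/Q = 5.163e+05 rad/s; BW = Δω/(2π) = 8.218e+04 Hz.

(a) f₀ = 1.586e+04 Hz  (b) Q = 0.193  (c) BW = 8.218e+04 Hz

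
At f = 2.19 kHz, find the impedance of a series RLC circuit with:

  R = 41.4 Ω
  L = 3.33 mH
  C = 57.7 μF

Step 1 — Angular frequency: ω = 2π·f = 2π·2190 = 1.376e+04 rad/s.
Step 2 — Component impedances:
  R: Z = R = 41.4 Ω
  L: Z = jωL = j·1.376e+04·0.00333 = 0 + j45.82 Ω
  C: Z = 1/(jωC) = -j/(ω·C) = 0 - j1.26 Ω
Step 3 — Series combination: Z_total = R + L + C = 41.4 + j44.56 Ω = 60.83∠47.1° Ω.

Z = 41.4 + j44.56 Ω = 60.83∠47.1° Ω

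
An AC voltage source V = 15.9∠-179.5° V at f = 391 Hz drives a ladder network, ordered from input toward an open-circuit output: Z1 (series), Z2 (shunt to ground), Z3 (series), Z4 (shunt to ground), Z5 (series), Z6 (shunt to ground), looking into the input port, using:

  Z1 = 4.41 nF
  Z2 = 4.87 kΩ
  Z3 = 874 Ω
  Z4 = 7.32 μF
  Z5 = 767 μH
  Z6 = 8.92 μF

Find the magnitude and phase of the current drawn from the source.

Step 1 — Angular frequency: ω = 2π·f = 2π·391 = 2457 rad/s.
Step 2 — Component impedances:
  Z1: Z = 1/(jωC) = -j/(ω·C) = 0 - j9.23e+04 Ω
  Z2: Z = R = 4870 Ω
  Z3: Z = R = 874 Ω
  Z4: Z = 1/(jωC) = -j/(ω·C) = 0 - j55.61 Ω
  Z5: Z = jωL = j·2457·0.000767 = 0 + j1.884 Ω
  Z6: Z = 1/(jωC) = -j/(ω·C) = 0 - j45.63 Ω
Step 3 — Ladder network (open output): work backward from the far end, alternating series and parallel combinations. Z_in = 741.1 - j9.232e+04 Ω = 9.232e+04∠-89.5° Ω.
Step 4 — Source phasor: V = 15.9∠-179.5° V = -15.9 - j0.1388 V.
Step 5 — Ohm's law: I = V / Z_total = (-15.9 - j0.1388) / (741.1 - j9.232e+04) = 1.204e-07 - j0.0001722 A.
Step 6 — Convert to polar: |I| = 0.0001722 A, ∠I = -90.0°.

I = 0.0001722∠-90.0° A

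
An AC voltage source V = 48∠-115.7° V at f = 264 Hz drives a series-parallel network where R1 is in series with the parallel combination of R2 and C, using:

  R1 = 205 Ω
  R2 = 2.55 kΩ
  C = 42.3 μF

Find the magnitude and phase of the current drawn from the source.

Step 1 — Angular frequency: ω = 2π·f = 2π·264 = 1659 rad/s.
Step 2 — Component impedances:
  R1: Z = R = 205 Ω
  R2: Z = R = 2550 Ω
  C: Z = 1/(jωC) = -j/(ω·C) = 0 - j14.25 Ω
Step 3 — Parallel branch: R2 || C = 1/(1/R2 + 1/C) = 0.07965 - j14.25 Ω.
Step 4 — Series with R1: Z_total = R1 + (R2 || C) = 205.1 - j14.25 Ω = 205.6∠-4.0° Ω.
Step 5 — Source phasor: V = 48∠-115.7° V = -20.82 - j43.25 V.
Step 6 — Ohm's law: I = V / Z_total = (-20.82 - j43.25) / (205.1 - j14.25) = -0.08643 - j0.2169 A.
Step 7 — Convert to polar: |I| = 0.2335 A, ∠I = -111.7°.

I = 0.2335∠-111.7° A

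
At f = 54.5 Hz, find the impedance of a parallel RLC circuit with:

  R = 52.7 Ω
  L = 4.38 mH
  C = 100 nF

Step 1 — Angular frequency: ω = 2π·f = 2π·54.5 = 342.4 rad/s.
Step 2 — Component impedances:
  R: Z = R = 52.7 Ω
  L: Z = jωL = j·342.4·0.00438 = 0 + j1.5 Ω
  C: Z = 1/(jωC) = -j/(ω·C) = 0 - j2.92e+04 Ω
Step 3 — Parallel combination: 1/Z_total = 1/R + 1/L + 1/C; Z_total = 0.04266 + j1.499 Ω = 1.499∠88.4° Ω.

Z = 0.04266 + j1.499 Ω = 1.499∠88.4° Ω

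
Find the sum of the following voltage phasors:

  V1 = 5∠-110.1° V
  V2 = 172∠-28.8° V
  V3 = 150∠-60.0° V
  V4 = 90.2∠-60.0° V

Step 1 — Convert each phasor to rectangular form:
  V1 = 5·(cos(-110.1°) + j·sin(-110.1°)) = -1.718 - j4.695 V
  V2 = 172·(cos(-28.8°) + j·sin(-28.8°)) = 150.7 - j82.86 V
  V3 = 150·(cos(-60.0°) + j·sin(-60.0°)) = 75 - j129.9 V
  V4 = 90.2·(cos(-60.0°) + j·sin(-60.0°)) = 45.1 - j78.12 V
Step 2 — Sum components: V_total = 269.1 - j295.6 V.
Step 3 — Convert to polar: |V_total| = 399.7 V, ∠V_total = -47.7°.

V_total = 399.7∠-47.7° V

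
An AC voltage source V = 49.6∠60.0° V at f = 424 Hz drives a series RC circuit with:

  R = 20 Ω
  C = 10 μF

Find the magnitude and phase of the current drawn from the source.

Step 1 — Angular frequency: ω = 2π·f = 2π·424 = 2664 rad/s.
Step 2 — Component impedances:
  R: Z = R = 20 Ω
  C: Z = 1/(jωC) = -j/(ω·C) = 0 - j37.54 Ω
Step 3 — Series combination: Z_total = R + C = 20 - j37.54 Ω = 42.53∠-62.0° Ω.
Step 4 — Source phasor: V = 49.6∠60.0° V = 24.8 + j42.95 V.
Step 5 — Ohm's law: I = V / Z_total = (24.8 + j42.95) / (20 - j37.54) = -0.6171 + j0.9895 A.
Step 6 — Convert to polar: |I| = 1.166 A, ∠I = 122.0°.

I = 1.166∠122.0° A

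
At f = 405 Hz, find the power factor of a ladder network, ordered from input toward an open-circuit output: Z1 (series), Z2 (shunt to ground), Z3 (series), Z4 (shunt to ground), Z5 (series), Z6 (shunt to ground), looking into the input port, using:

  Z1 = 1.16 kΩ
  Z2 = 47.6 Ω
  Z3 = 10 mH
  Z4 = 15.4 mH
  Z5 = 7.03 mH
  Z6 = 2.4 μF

Step 1 — Angular frequency: ω = 2π·f = 2π·405 = 2545 rad/s.
Step 2 — Component impedances:
  Z1: Z = R = 1160 Ω
  Z2: Z = R = 47.6 Ω
  Z3: Z = jωL = j·2545·0.01 = 0 + j25.45 Ω
  Z4: Z = jωL = j·2545·0.0154 = 0 + j39.19 Ω
  Z5: Z = jωL = j·2545·0.00703 = 0 + j17.89 Ω
  Z6: Z = 1/(jωC) = -j/(ω·C) = 0 - j163.7 Ω
Step 3 — Ladder network (open output): work backward from the far end, alternating series and parallel combinations. Z_in = 1195 + j21.04 Ω = 1195∠1.0° Ω.
Step 4 — Power factor: PF = cos(φ) = Re(Z)/|Z| = 1194.9/1195.1 = 0.9998.
Step 5 — Type: Im(Z) = 21.04 ⇒ lagging (phase φ = 1.0°).

PF = 0.9998 (lagging, φ = 1.0°)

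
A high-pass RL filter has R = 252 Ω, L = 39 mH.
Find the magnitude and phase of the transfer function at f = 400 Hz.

Step 1 — Angular frequency: ω = 2π·400 = 2513 rad/s.
Step 2 — Transfer function: H(jω) = jωL/(R + jωL).
Step 3 — Numerator jωL = j·98.02; denominator R + jωL = 252 + j98.02.
Step 4 — H = 0.1314 + j0.3378.
Step 5 — Magnitude: |H| = 0.3625 (-8.8 dB); phase: φ = 68.7°.

|H| = 0.3625 (-8.8 dB), φ = 68.7°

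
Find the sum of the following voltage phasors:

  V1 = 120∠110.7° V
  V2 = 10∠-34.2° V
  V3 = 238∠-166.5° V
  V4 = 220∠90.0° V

Step 1 — Convert each phasor to rectangular form:
  V1 = 120·(cos(110.7°) + j·sin(110.7°)) = -42.42 + j112.3 V
  V2 = 10·(cos(-34.2°) + j·sin(-34.2°)) = 8.271 - j5.621 V
  V3 = 238·(cos(-166.5°) + j·sin(-166.5°)) = -231.4 - j55.56 V
  V4 = 220·(cos(90.0°) + j·sin(90.0°)) = 0 + j220 V
Step 2 — Sum components: V_total = -265.6 + j271.1 V.
Step 3 — Convert to polar: |V_total| = 379.5 V, ∠V_total = 134.4°.

V_total = 379.5∠134.4° V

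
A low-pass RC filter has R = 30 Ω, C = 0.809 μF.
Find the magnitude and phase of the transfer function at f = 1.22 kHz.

Step 1 — Angular frequency: ω = 2π·1220 = 7665 rad/s.
Step 2 — Transfer function: H(jω) = 1/(1 + jωRC).
Step 3 — Denominator: 1 + jωRC = 1 + j·7665·30·8.09e-07 = 1 + j0.186.
Step 4 — H = 0.9665 - j0.1798.
Step 5 — Magnitude: |H| = 0.9831 (-0.1 dB); phase: φ = -10.5°.

|H| = 0.9831 (-0.1 dB), φ = -10.5°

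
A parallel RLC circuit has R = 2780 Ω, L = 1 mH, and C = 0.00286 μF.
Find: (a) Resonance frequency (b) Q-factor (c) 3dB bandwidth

Step 1 — Resonance: ω₀ = 1/√(LC) = 1/√(0.001·2.86e-09) = 5.913e+05 rad/s.
Step 2 — f₀ = ω₀/(2π) = 9.411e+04 Hz.
Step 3 — Parallel Q: Q = R/(ω₀L) = 2780/(5.913e+05·0.001) = 4.701.
Step 4 — Bandwidth: Δω = ω₀/Q = 1.258e+05 rad/s; BW = Δω/(2π) = 2.002e+04 Hz.

(a) f₀ = 9.411e+04 Hz  (b) Q = 4.701  (c) BW = 2.002e+04 Hz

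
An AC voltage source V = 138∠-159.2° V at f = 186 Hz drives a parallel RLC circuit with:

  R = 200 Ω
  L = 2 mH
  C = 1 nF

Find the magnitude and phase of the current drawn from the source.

Step 1 — Angular frequency: ω = 2π·f = 2π·186 = 1169 rad/s.
Step 2 — Component impedances:
  R: Z = R = 200 Ω
  L: Z = jωL = j·1169·0.002 = 0 + j2.337 Ω
  C: Z = 1/(jωC) = -j/(ω·C) = 0 - j8.557e+05 Ω
Step 3 — Parallel combination: 1/Z_total = 1/R + 1/L + 1/C; Z_total = 0.02731 + j2.337 Ω = 2.337∠89.3° Ω.
Step 4 — Source phasor: V = 138∠-159.2° V = -129 - j49 V.
Step 5 — Ohm's law: I = V / Z_total = (-129 - j49) / (0.02731 + j2.337) = -21.61 + j54.95 A.
Step 6 — Convert to polar: |I| = 59.05 A, ∠I = 111.5°.

I = 59.05∠111.5° A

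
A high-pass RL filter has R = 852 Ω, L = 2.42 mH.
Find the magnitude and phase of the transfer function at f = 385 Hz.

Step 1 — Angular frequency: ω = 2π·385 = 2419 rad/s.
Step 2 — Transfer function: H(jω) = jωL/(R + jωL).
Step 3 — Numerator jωL = j·5.854; denominator R + jωL = 852 + j5.854.
Step 4 — H = 4.721e-05 + j0.006871.
Step 5 — Magnitude: |H| = 0.006871 (-43.3 dB); phase: φ = 89.6°.

|H| = 0.006871 (-43.3 dB), φ = 89.6°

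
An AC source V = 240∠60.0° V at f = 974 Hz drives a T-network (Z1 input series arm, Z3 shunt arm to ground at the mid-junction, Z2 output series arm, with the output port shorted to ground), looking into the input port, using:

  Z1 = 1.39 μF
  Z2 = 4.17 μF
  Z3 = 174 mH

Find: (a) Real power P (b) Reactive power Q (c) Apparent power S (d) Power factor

Step 1 — Angular frequency: ω = 2π·f = 2π·974 = 6120 rad/s.
Step 2 — Component impedances:
  Z1: Z = 1/(jωC) = -j/(ω·C) = 0 - j117.6 Ω
  Z2: Z = 1/(jωC) = -j/(ω·C) = 0 - j39.19 Ω
  Z3: Z = jωL = j·6120·0.174 = 0 + j1065 Ω
Step 3 — With the output port shorted to ground, the output series arm Z2 runs from the junction to ground; the shunt arm Z3 also runs from the junction to ground. They appear in parallel: Z3 || Z2 = 0 - j40.68 Ω.
Step 4 — Series with input arm Z1: Z_in = Z1 + (Z3 || Z2) = 0 - j158.2 Ω = 158.2∠-90.0° Ω.
Step 5 — Source phasor: V = 240∠60.0° V = 120 + j207.8 V.
Step 6 — Current: I = V / Z = -1.313 + j0.7583 A = 1.517∠150.0° A.
Step 7 — Complex power: S = V·I* = 0 - j364 VA.
Step 8 — Real power: P = Re(S) = 0 W.
Step 9 — Reactive power: Q = Im(S) = -364 VAR.
Step 10 — Apparent power: |S| = 364 VA.
Step 11 — Power factor: PF = P/|S| = 0 (leading).

(a) P = 0 W  (b) Q = -364 VAR  (c) S = 364 VA  (d) PF = 0 (leading)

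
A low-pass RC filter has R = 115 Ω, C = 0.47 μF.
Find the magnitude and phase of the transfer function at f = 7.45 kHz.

Step 1 — Angular frequency: ω = 2π·7450 = 4.681e+04 rad/s.
Step 2 — Transfer function: H(jω) = 1/(1 + jωRC).
Step 3 — Denominator: 1 + jωRC = 1 + j·4.681e+04·115·4.7e-07 = 1 + j2.53.
Step 4 — H = 0.1351 - j0.3418.
Step 5 — Magnitude: |H| = 0.3676 (-8.7 dB); phase: φ = -68.4°.

|H| = 0.3676 (-8.7 dB), φ = -68.4°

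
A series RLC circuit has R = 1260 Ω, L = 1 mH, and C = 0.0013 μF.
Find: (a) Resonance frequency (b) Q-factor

Step 1 — Resonance condition Im(Z)=0 gives ω₀ = 1/√(LC).
Step 2 — ω₀ = 1/√(0.001·1.3e-09) = 8.771e+05 rad/s.
Step 3 — f₀ = ω₀/(2π) = 1.396e+05 Hz.
Step 4 — Series Q: Q = ω₀L/R = 8.771e+05·0.001/1260 = 0.6961.

(a) f₀ = 1.396e+05 Hz  (b) Q = 0.6961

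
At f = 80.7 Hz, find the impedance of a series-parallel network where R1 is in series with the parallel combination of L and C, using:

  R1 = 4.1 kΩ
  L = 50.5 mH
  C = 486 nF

Step 1 — Angular frequency: ω = 2π·f = 2π·80.7 = 507.1 rad/s.
Step 2 — Component impedances:
  R1: Z = R = 4100 Ω
  L: Z = jωL = j·507.1·0.0505 = 0 + j25.61 Ω
  C: Z = 1/(jωC) = -j/(ω·C) = 0 - j4058 Ω
Step 3 — Parallel branch: L || C = 1/(1/L + 1/C) = 0 + j25.77 Ω.
Step 4 — Series with R1: Z_total = R1 + (L || C) = 4100 + j25.77 Ω = 4100∠0.4° Ω.

Z = 4100 + j25.77 Ω = 4100∠0.4° Ω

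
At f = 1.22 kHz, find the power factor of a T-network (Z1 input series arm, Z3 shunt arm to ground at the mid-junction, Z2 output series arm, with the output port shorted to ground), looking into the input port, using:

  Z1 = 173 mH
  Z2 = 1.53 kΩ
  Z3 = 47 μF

Step 1 — Angular frequency: ω = 2π·f = 2π·1220 = 7665 rad/s.
Step 2 — Component impedances:
  Z1: Z = jωL = j·7665·0.173 = 0 + j1326 Ω
  Z2: Z = R = 1530 Ω
  Z3: Z = 1/(jωC) = -j/(ω·C) = 0 - j2.776 Ω
Step 3 — With the output port shorted to ground, the output series arm Z2 runs from the junction to ground; the shunt arm Z3 also runs from the junction to ground. They appear in parallel: Z3 || Z2 = 0.005035 - j2.776 Ω.
Step 4 — Series with input arm Z1: Z_in = Z1 + (Z3 || Z2) = 0.005035 + j1323 Ω = 1323∠90.0° Ω.
Step 5 — Power factor: PF = cos(φ) = Re(Z)/|Z| = 0.0050354/1323.4 = 3.805e-06.
Step 6 — Type: Im(Z) = 1323 ⇒ lagging (phase φ = 90.0°).

PF = 3.805e-06 (lagging, φ = 90.0°)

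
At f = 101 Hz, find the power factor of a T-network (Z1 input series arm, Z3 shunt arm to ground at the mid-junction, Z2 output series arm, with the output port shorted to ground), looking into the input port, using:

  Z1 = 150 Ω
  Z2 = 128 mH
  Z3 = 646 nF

Step 1 — Angular frequency: ω = 2π·f = 2π·101 = 634.6 rad/s.
Step 2 — Component impedances:
  Z1: Z = R = 150 Ω
  Z2: Z = jωL = j·634.6·0.128 = 0 + j81.23 Ω
  Z3: Z = 1/(jωC) = -j/(ω·C) = 0 - j2439 Ω
Step 3 — With the output port shorted to ground, the output series arm Z2 runs from the junction to ground; the shunt arm Z3 also runs from the junction to ground. They appear in parallel: Z3 || Z2 = 0 + j84.03 Ω.
Step 4 — Series with input arm Z1: Z_in = Z1 + (Z3 || Z2) = 150 + j84.03 Ω = 171.9∠29.3° Ω.
Step 5 — Power factor: PF = cos(φ) = Re(Z)/|Z| = 150/171.93 = 0.8724.
Step 6 — Type: Im(Z) = 84.03 ⇒ lagging (phase φ = 29.3°).

PF = 0.8724 (lagging, φ = 29.3°)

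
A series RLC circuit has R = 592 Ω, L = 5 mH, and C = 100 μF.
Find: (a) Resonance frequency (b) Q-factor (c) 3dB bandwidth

Step 1 — Resonance condition Im(Z)=0 gives ω₀ = 1/√(LC).
Step 2 — ω₀ = 1/√(0.005·0.0001) = 1414 rad/s.
Step 3 — f₀ = ω₀/(2π) = 225.1 Hz.
Step 4 — Series Q: Q = ω₀L/R = 1414·0.005/592 = 0.01194.
Step 5 — 3dB bandwidth: Δω = ω₀/Q = 1.184e+05 rad/s; BW = Δω/(2π) = 1.884e+04 Hz.

(a) f₀ = 225.1 Hz  (b) Q = 0.01194  (c) BW = 1.884e+04 Hz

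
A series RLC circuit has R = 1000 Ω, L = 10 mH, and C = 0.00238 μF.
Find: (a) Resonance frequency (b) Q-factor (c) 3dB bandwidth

Step 1 — Resonance: ω₀ = 1/√(LC) = 1/√(0.01·2.38e-09) = 2.05e+05 rad/s.
Step 2 — f₀ = ω₀/(2π) = 3.262e+04 Hz.
Step 3 — Series Q: Q = ω₀L/R = 2.05e+05·0.01/1000 = 2.05.
Step 4 — Bandwidth: Δω = ω₀/Q = 1e+05 rad/s; BW = Δω/(2π) = 1.592e+04 Hz.

(a) f₀ = 3.262e+04 Hz  (b) Q = 2.05  (c) BW = 1.592e+04 Hz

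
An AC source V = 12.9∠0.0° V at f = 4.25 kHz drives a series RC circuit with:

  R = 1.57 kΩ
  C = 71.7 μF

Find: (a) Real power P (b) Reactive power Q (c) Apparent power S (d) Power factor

Step 1 — Angular frequency: ω = 2π·f = 2π·4250 = 2.67e+04 rad/s.
Step 2 — Component impedances:
  R: Z = R = 1570 Ω
  C: Z = 1/(jωC) = -j/(ω·C) = 0 - j0.5223 Ω
Step 3 — Series combination: Z_total = R + C = 1570 - j0.5223 Ω = 1570∠-0.0° Ω.
Step 4 — Source phasor: V = 12.9∠0.0° V = 12.9 V.
Step 5 — Current: I = V / Z = 0.008217 + j2.733e-06 A = 0.008217∠0.0° A.
Step 6 — Complex power: S = V·I* = 0.106 - j3.526e-05 VA.
Step 7 — Real power: P = Re(S) = 0.106 W.
Step 8 — Reactive power: Q = Im(S) = -3.526e-05 VAR.
Step 9 — Apparent power: |S| = 0.106 VA.
Step 10 — Power factor: PF = P/|S| = 1 (leading).

(a) P = 0.106 W  (b) Q = -3.526e-05 VAR  (c) S = 0.106 VA  (d) PF = 1 (leading)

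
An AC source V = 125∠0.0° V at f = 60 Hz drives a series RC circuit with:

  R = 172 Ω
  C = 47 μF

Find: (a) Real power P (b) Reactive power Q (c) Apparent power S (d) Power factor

Step 1 — Angular frequency: ω = 2π·f = 2π·60 = 377 rad/s.
Step 2 — Component impedances:
  R: Z = R = 172 Ω
  C: Z = 1/(jωC) = -j/(ω·C) = 0 - j56.44 Ω
Step 3 — Series combination: Z_total = R + C = 172 - j56.44 Ω = 181∠-18.2° Ω.
Step 4 — Source phasor: V = 125∠0.0° V = 125 V.
Step 5 — Current: I = V / Z = 0.6561 + j0.2153 A = 0.6905∠18.2° A.
Step 6 — Complex power: S = V·I* = 82.01 - j26.91 VA.
Step 7 — Real power: P = Re(S) = 82.01 W.
Step 8 — Reactive power: Q = Im(S) = -26.91 VAR.
Step 9 — Apparent power: |S| = 86.32 VA.
Step 10 — Power factor: PF = P/|S| = 0.9502 (leading).

(a) P = 82.01 W  (b) Q = -26.91 VAR  (c) S = 86.32 VA  (d) PF = 0.9502 (leading)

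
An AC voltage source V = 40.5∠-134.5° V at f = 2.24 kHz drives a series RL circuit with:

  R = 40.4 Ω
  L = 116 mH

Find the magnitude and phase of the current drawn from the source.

Step 1 — Angular frequency: ω = 2π·f = 2π·2240 = 1.407e+04 rad/s.
Step 2 — Component impedances:
  R: Z = R = 40.4 Ω
  L: Z = jωL = j·1.407e+04·0.116 = 0 + j1633 Ω
Step 3 — Series combination: Z_total = R + L = 40.4 + j1633 Ω = 1633∠88.6° Ω.
Step 4 — Source phasor: V = 40.5∠-134.5° V = -28.39 - j28.89 V.
Step 5 — Ohm's law: I = V / Z_total = (-28.39 - j28.89) / (40.4 + j1633) = -0.01811 + j0.01694 A.
Step 6 — Convert to polar: |I| = 0.0248 A, ∠I = 136.9°.

I = 0.0248∠136.9° A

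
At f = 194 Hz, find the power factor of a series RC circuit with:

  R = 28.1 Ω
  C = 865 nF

Step 1 — Angular frequency: ω = 2π·f = 2π·194 = 1219 rad/s.
Step 2 — Component impedances:
  R: Z = R = 28.1 Ω
  C: Z = 1/(jωC) = -j/(ω·C) = 0 - j948.4 Ω
Step 3 — Series combination: Z_total = R + C = 28.1 - j948.4 Ω = 948.8∠-88.3° Ω.
Step 4 — Power factor: PF = cos(φ) = Re(Z)/|Z| = 28.1/948.8 = 0.02962.
Step 5 — Type: Im(Z) = -948.4 ⇒ leading (phase φ = -88.3°).

PF = 0.02962 (leading, φ = -88.3°)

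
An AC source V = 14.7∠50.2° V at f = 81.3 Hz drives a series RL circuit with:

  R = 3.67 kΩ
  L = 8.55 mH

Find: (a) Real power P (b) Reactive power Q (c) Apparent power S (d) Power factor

Step 1 — Angular frequency: ω = 2π·f = 2π·81.3 = 510.8 rad/s.
Step 2 — Component impedances:
  R: Z = R = 3670 Ω
  L: Z = jωL = j·510.8·0.00855 = 0 + j4.368 Ω
Step 3 — Series combination: Z_total = R + L = 3670 + j4.368 Ω = 3670∠0.1° Ω.
Step 4 — Source phasor: V = 14.7∠50.2° V = 9.41 + j11.29 V.
Step 5 — Current: I = V / Z = 0.002568 + j0.003074 A = 0.004005∠50.1° A.
Step 6 — Complex power: S = V·I* = 0.05888 + j7.007e-05 VA.
Step 7 — Real power: P = Re(S) = 0.05888 W.
Step 8 — Reactive power: Q = Im(S) = 7.007e-05 VAR.
Step 9 — Apparent power: |S| = 0.05888 VA.
Step 10 — Power factor: PF = P/|S| = 1 (lagging).

(a) P = 0.05888 W  (b) Q = 7.007e-05 VAR  (c) S = 0.05888 VA  (d) PF = 1 (lagging)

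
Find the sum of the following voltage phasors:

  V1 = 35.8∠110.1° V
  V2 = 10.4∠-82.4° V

Step 1 — Convert each phasor to rectangular form:
  V1 = 35.8·(cos(110.1°) + j·sin(110.1°)) = -12.3 + j33.62 V
  V2 = 10.4·(cos(-82.4°) + j·sin(-82.4°)) = 1.375 - j10.31 V
Step 2 — Sum components: V_total = -10.93 + j23.31 V.
Step 3 — Convert to polar: |V_total| = 25.75 V, ∠V_total = 115.1°.

V_total = 25.75∠115.1° V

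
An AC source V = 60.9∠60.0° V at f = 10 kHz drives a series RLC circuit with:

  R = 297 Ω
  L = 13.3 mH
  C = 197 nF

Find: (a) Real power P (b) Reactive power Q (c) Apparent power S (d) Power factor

Step 1 — Angular frequency: ω = 2π·f = 2π·1e+04 = 6.283e+04 rad/s.
Step 2 — Component impedances:
  R: Z = R = 297 Ω
  L: Z = jωL = j·6.283e+04·0.0133 = 0 + j835.7 Ω
  C: Z = 1/(jωC) = -j/(ω·C) = 0 - j80.79 Ω
Step 3 — Series combination: Z_total = R + L + C = 297 + j754.9 Ω = 811.2∠68.5° Ω.
Step 4 — Source phasor: V = 60.9∠60.0° V = 30.45 + j52.74 V.
Step 5 — Current: I = V / Z = 0.07424 - j0.01113 A = 0.07507∠-8.5° A.
Step 6 — Complex power: S = V·I* = 1.674 + j4.255 VA.
Step 7 — Real power: P = Re(S) = 1.674 W.
Step 8 — Reactive power: Q = Im(S) = 4.255 VAR.
Step 9 — Apparent power: |S| = 4.572 VA.
Step 10 — Power factor: PF = P/|S| = 0.3661 (lagging).

(a) P = 1.674 W  (b) Q = 4.255 VAR  (c) S = 4.572 VA  (d) PF = 0.3661 (lagging)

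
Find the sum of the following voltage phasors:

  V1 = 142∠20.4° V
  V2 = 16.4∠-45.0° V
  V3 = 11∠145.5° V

Step 1 — Convert each phasor to rectangular form:
  V1 = 142·(cos(20.4°) + j·sin(20.4°)) = 133.1 + j49.5 V
  V2 = 16.4·(cos(-45.0°) + j·sin(-45.0°)) = 11.6 - j11.6 V
  V3 = 11·(cos(145.5°) + j·sin(145.5°)) = -9.065 + j6.23 V
Step 2 — Sum components: V_total = 135.6 + j44.13 V.
Step 3 — Convert to polar: |V_total| = 142.6 V, ∠V_total = 18.0°.

V_total = 142.6∠18.0° V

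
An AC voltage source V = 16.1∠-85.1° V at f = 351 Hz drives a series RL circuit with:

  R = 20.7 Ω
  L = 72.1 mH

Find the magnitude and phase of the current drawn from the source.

Step 1 — Angular frequency: ω = 2π·f = 2π·351 = 2205 rad/s.
Step 2 — Component impedances:
  R: Z = R = 20.7 Ω
  L: Z = jωL = j·2205·0.0721 = 0 + j159 Ω
Step 3 — Series combination: Z_total = R + L = 20.7 + j159 Ω = 160.4∠82.6° Ω.
Step 4 — Source phasor: V = 16.1∠-85.1° V = 1.375 - j16.04 V.
Step 5 — Ohm's law: I = V / Z_total = (1.375 - j16.04) / (20.7 + j159) = -0.09809 - j0.02142 A.
Step 6 — Convert to polar: |I| = 0.1004 A, ∠I = -167.7°.

I = 0.1004∠-167.7° A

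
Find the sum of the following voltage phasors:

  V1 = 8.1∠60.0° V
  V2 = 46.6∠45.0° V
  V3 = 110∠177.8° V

Step 1 — Convert each phasor to rectangular form:
  V1 = 8.1·(cos(60.0°) + j·sin(60.0°)) = 4.05 + j7.015 V
  V2 = 46.6·(cos(45.0°) + j·sin(45.0°)) = 32.95 + j32.95 V
  V3 = 110·(cos(177.8°) + j·sin(177.8°)) = -109.9 + j4.223 V
Step 2 — Sum components: V_total = -72.92 + j44.19 V.
Step 3 — Convert to polar: |V_total| = 85.26 V, ∠V_total = 148.8°.

V_total = 85.26∠148.8° V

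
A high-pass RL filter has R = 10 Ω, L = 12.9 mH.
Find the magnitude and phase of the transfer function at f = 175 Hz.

Step 1 — Angular frequency: ω = 2π·175 = 1100 rad/s.
Step 2 — Transfer function: H(jω) = jωL/(R + jωL).
Step 3 — Numerator jωL = j·14.18; denominator R + jωL = 10 + j14.18.
Step 4 — H = 0.668 + j0.4709.
Step 5 — Magnitude: |H| = 0.8173 (-1.8 dB); phase: φ = 35.2°.

|H| = 0.8173 (-1.8 dB), φ = 35.2°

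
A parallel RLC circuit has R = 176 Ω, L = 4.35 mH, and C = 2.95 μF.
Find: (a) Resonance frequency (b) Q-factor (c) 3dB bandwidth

Step 1 — Resonance: ω₀ = 1/√(LC) = 1/√(0.00435·2.95e-06) = 8828 rad/s.
Step 2 — f₀ = ω₀/(2π) = 1405 Hz.
Step 3 — Parallel Q: Q = R/(ω₀L) = 176/(8828·0.00435) = 4.583.
Step 4 — Bandwidth: Δω = ω₀/Q = 1926 rad/s; BW = Δω/(2π) = 306.5 Hz.

(a) f₀ = 1405 Hz  (b) Q = 4.583  (c) BW = 306.5 Hz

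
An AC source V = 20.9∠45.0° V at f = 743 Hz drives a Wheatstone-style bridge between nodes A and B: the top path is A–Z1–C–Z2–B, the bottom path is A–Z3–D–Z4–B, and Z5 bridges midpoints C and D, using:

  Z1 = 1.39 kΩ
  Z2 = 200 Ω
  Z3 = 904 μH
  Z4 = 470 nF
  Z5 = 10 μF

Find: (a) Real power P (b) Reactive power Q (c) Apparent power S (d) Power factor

Step 1 — Angular frequency: ω = 2π·f = 2π·743 = 4668 rad/s.
Step 2 — Component impedances:
  Z1: Z = R = 1390 Ω
  Z2: Z = R = 200 Ω
  Z3: Z = jωL = j·4668·0.000904 = 0 + j4.22 Ω
  Z4: Z = 1/(jωC) = -j/(ω·C) = 0 - j455.8 Ω
  Z5: Z = 1/(jωC) = -j/(ω·C) = 0 - j21.42 Ω
Step 3 — Bridge requires nodal analysis (the Z5 bridge couples midpoints C and D, so the two paths cannot be reduced to a simple series/parallel combination). Setting node B to ground and injecting 1 A at node A, the 3-node admittance system at A, C, D solves to V_A = Z_AB = 155.3 - j81.42 Ω = 175.3∠-27.7° Ω.
Step 4 — Source phasor: V = 20.9∠45.0° V = 14.78 + j14.78 V.
Step 5 — Current: I = V / Z = 0.03551 + j0.1138 A = 0.1192∠72.7° A.
Step 6 — Complex power: S = V·I* = 2.206 - j1.157 VA.
Step 7 — Real power: P = Re(S) = 2.206 W.
Step 8 — Reactive power: Q = Im(S) = -1.157 VAR.
Step 9 — Apparent power: |S| = 2.491 VA.
Step 10 — Power factor: PF = P/|S| = 0.8856 (leading).

(a) P = 2.206 W  (b) Q = -1.157 VAR  (c) S = 2.491 VA  (d) PF = 0.8856 (leading)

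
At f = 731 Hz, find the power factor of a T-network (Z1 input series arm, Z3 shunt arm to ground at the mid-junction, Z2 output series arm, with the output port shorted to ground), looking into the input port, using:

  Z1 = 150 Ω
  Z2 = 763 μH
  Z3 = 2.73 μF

Step 1 — Angular frequency: ω = 2π·f = 2π·731 = 4593 rad/s.
Step 2 — Component impedances:
  Z1: Z = R = 150 Ω
  Z2: Z = jωL = j·4593·0.000763 = 0 + j3.504 Ω
  Z3: Z = 1/(jωC) = -j/(ω·C) = 0 - j79.75 Ω
Step 3 — With the output port shorted to ground, the output series arm Z2 runs from the junction to ground; the shunt arm Z3 also runs from the junction to ground. They appear in parallel: Z3 || Z2 = 0 + j3.666 Ω.
Step 4 — Series with input arm Z1: Z_in = Z1 + (Z3 || Z2) = 150 + j3.666 Ω = 150∠1.4° Ω.
Step 5 — Power factor: PF = cos(φ) = Re(Z)/|Z| = 150/150.04 = 0.9997.
Step 6 — Type: Im(Z) = 3.666 ⇒ lagging (phase φ = 1.4°).

PF = 0.9997 (lagging, φ = 1.4°)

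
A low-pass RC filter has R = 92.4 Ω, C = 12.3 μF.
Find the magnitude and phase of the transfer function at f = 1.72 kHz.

Step 1 — Angular frequency: ω = 2π·1720 = 1.081e+04 rad/s.
Step 2 — Transfer function: H(jω) = 1/(1 + jωRC).
Step 3 — Denominator: 1 + jωRC = 1 + j·1.081e+04·92.4·1.23e-05 = 1 + j12.28.
Step 4 — H = 0.006585 - j0.08088.
Step 5 — Magnitude: |H| = 0.08115 (-21.8 dB); phase: φ = -85.3°.

|H| = 0.08115 (-21.8 dB), φ = -85.3°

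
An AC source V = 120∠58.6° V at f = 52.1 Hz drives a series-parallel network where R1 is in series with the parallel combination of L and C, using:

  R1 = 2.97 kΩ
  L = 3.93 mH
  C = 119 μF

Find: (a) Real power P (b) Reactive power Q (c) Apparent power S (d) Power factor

Step 1 — Angular frequency: ω = 2π·f = 2π·52.1 = 327.4 rad/s.
Step 2 — Component impedances:
  R1: Z = R = 2970 Ω
  L: Z = jωL = j·327.4·0.00393 = 0 + j1.287 Ω
  C: Z = 1/(jωC) = -j/(ω·C) = 0 - j25.67 Ω
Step 3 — Parallel branch: L || C = 1/(1/L + 1/C) = 0 + j1.354 Ω.
Step 4 — Series with R1: Z_total = R1 + (L || C) = 2970 + j1.354 Ω = 2970∠0.0° Ω.
Step 5 — Source phasor: V = 120∠58.6° V = 62.52 + j102.4 V.
Step 6 — Current: I = V / Z = 0.02107 + j0.03448 A = 0.0404∠58.6° A.
Step 7 — Complex power: S = V·I* = 4.848 + j0.002211 VA.
Step 8 — Real power: P = Re(S) = 4.848 W.
Step 9 — Reactive power: Q = Im(S) = 0.002211 VAR.
Step 10 — Apparent power: |S| = 4.848 VA.
Step 11 — Power factor: PF = P/|S| = 1 (lagging).

(a) P = 4.848 W  (b) Q = 0.002211 VAR  (c) S = 4.848 VA  (d) PF = 1 (lagging)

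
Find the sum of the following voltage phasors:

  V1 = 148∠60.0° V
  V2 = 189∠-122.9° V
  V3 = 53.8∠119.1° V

Step 1 — Convert each phasor to rectangular form:
  V1 = 148·(cos(60.0°) + j·sin(60.0°)) = 74 + j128.2 V
  V2 = 189·(cos(-122.9°) + j·sin(-122.9°)) = -102.7 - j158.7 V
  V3 = 53.8·(cos(119.1°) + j·sin(119.1°)) = -26.16 + j47.01 V
Step 2 — Sum components: V_total = -54.82 + j16.49 V.
Step 3 — Convert to polar: |V_total| = 57.25 V, ∠V_total = 163.3°.

V_total = 57.25∠163.3° V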